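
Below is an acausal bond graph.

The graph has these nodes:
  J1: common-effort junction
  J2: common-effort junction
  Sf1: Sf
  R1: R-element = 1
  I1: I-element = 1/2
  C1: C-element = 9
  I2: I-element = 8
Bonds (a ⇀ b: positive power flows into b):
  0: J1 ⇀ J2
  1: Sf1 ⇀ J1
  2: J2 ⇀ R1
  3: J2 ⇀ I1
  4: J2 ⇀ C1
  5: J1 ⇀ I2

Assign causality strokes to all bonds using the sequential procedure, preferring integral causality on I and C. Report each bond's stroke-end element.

β1 →Sf1  (Sf1 (Sf) sets flow on bond)
β3 →I1  (prefer integral on I1)
β4 →J2  (prefer integral on C1)
β0 →J1  (0-jn J2 has e-setter on 4)
β2 →R1  (J2: bond 4 brought effort, rest push out)
β5 →I2  (J1 effort already set via bond 0)

#0 stroke at J1
#1 stroke at Sf1
#2 stroke at R1
#3 stroke at I1
#4 stroke at J2
#5 stroke at I2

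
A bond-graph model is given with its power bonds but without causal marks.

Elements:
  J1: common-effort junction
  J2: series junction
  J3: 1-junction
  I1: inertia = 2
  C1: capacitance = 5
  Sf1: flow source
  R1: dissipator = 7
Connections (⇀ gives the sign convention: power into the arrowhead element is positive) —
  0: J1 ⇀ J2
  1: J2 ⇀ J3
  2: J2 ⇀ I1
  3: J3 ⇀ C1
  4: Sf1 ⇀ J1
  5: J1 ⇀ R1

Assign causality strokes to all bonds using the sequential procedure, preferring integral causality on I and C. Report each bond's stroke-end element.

bond 0 stroke at J2
bond 1 stroke at J2
bond 2 stroke at I1
bond 3 stroke at J3
bond 4 stroke at Sf1
bond 5 stroke at J1

#4 stroke at Sf1  (source Sf1 imposes f)
#2 stroke at I1  (prefer integral on I1)
#0 stroke at J2  (J2 flow already set via bond 2)
#1 stroke at J2  (J2 flow already set via bond 2)
#3 stroke at J3  (common-f at J3 fixed by 1)
#5 stroke at J1  (J1 needs exactly one e-in)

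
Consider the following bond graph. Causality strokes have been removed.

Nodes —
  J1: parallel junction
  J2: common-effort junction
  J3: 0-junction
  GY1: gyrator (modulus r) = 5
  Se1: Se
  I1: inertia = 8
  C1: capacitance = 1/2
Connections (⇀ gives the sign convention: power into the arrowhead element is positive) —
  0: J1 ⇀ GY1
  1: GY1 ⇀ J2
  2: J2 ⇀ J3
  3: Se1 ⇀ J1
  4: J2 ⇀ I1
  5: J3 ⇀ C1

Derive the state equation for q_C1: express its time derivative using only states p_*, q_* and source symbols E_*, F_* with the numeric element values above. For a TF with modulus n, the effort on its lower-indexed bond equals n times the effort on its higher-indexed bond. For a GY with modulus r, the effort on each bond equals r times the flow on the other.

dq_C1/dt = E_Se1/5 - p_I1/8

β3 →J1  (Se1: effort source, stroke at far end)
β0 →GY1  (0-jn J1 has e-setter on 3)
β1 →GY1  (GY1: gyrator matches bond 0)
β4 →I1  (I1 outputs flow p/I1)
β2 →J2  (J2: last free bond brings effort in)
β5 →J3  (J3: last free bond brings effort in)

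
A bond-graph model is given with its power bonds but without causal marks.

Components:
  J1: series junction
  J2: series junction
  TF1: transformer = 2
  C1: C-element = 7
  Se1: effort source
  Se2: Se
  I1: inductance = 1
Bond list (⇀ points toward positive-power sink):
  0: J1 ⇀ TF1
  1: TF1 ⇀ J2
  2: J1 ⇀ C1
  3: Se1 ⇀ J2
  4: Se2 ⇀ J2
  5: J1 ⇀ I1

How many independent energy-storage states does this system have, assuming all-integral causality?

#3 stroke→J2  (Se1 (Se) sets effort on bond)
#4 stroke→J2  (Se2 fixes effort; stroke away)
#1 stroke→TF1  (J2 needs exactly one f-in)
#0 stroke→J1  (TF1 one-in-one-out from 1)
#2 stroke→J1  (C1: C, integral causality)
#5 stroke→I1  (only one flow-in slot at J1)

2  (C1, I1 all integral)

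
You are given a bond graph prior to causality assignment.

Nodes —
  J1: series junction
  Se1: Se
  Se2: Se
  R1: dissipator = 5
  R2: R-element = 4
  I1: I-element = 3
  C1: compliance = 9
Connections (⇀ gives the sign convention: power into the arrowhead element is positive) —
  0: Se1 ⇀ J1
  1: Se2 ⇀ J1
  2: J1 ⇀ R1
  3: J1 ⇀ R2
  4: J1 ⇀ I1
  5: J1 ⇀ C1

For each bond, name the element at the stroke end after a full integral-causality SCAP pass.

b0 stroke at J1
b1 stroke at J1
b2 stroke at J1
b3 stroke at J1
b4 stroke at I1
b5 stroke at J1

bond 0 →J1  (source Se1 imposes e)
bond 1 →J1  (Se2: effort source, stroke at far end)
bond 4 →I1  (I1: I, integral causality)
bond 2 →J1  (J1: bond 4 brought flow, rest push out)
bond 3 →J1  (common-f at J1 fixed by 4)
bond 5 →J1  (common-f at J1 fixed by 4)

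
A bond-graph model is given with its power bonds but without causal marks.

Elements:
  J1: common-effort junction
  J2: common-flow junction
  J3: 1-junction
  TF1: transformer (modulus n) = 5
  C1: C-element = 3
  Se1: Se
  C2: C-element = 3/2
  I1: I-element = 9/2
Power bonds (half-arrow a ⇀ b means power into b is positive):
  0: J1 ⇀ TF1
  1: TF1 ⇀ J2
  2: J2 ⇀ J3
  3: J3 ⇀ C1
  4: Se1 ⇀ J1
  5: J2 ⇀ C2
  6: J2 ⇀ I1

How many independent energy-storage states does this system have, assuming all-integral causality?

b4 stroke→J1  (Se1 (Se) sets effort on bond)
b0 stroke→TF1  (J1: bond 4 brought effort, rest push out)
b1 stroke→J2  (TF1: transformer flips bond 0)
b3 stroke→J3  (prefer integral on C1)
b2 stroke→J2  (closing 1-jn rule on J3)
b5 stroke→J2  (C2 integral (e out))
b6 stroke→I1  (J2 needs exactly one f-in)

3  (C1, C2, I1 all integral)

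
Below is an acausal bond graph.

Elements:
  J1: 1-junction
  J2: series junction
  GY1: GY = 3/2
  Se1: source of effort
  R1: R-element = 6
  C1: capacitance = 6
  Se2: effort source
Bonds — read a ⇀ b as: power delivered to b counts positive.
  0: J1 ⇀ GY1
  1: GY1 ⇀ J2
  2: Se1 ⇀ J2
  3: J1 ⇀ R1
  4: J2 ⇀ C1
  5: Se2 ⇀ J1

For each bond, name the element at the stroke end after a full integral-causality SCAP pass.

#0 stroke→GY1
#1 stroke→GY1
#2 stroke→J2
#3 stroke→J1
#4 stroke→J2
#5 stroke→J1

β2 →J2  (Se1: effort source, stroke at far end)
β5 →J1  (Se2 fixes effort; stroke away)
β4 →J2  (C1 integral (e out))
β1 →GY1  (closing 1-jn rule on J2)
β0 →GY1  (through GY1, causality inverts; strokes same side of GY1)
β3 →J1  (J1 flow already set via bond 0)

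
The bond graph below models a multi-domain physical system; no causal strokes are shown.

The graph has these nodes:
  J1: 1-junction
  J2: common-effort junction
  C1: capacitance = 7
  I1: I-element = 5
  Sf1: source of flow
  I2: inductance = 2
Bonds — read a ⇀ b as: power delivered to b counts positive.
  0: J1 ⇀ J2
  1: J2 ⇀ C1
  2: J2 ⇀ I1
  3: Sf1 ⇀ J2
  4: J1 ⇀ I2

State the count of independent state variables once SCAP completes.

3  (C1, I1, I2 all integral)

b3 stroke→Sf1  (Sf1: flow source, stroke at near end)
b1 stroke→J2  (C1 outputs effort q/C1)
b0 stroke→J1  (J2 effort already set via bond 1)
b2 stroke→I1  (J2 effort already set via bond 1)
b4 stroke→I2  (J1: last free bond brings flow in)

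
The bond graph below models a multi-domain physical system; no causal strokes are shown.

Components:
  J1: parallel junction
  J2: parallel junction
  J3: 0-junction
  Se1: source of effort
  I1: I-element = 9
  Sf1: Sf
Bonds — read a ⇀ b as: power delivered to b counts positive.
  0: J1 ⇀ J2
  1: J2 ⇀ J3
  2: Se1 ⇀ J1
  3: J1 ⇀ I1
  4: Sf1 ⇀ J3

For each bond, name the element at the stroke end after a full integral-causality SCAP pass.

β0 stroke at J2
β1 stroke at J3
β2 stroke at J1
β3 stroke at I1
β4 stroke at Sf1

b2 |J1  (source Se1 imposes e)
b4 |Sf1  (Sf1: flow source, stroke at near end)
b0 |J2  (J1: bond 2 brought effort, rest push out)
b3 |I1  (0-jn J1 has e-setter on 2)
b1 |J3  (0-jn J2 has e-setter on 0)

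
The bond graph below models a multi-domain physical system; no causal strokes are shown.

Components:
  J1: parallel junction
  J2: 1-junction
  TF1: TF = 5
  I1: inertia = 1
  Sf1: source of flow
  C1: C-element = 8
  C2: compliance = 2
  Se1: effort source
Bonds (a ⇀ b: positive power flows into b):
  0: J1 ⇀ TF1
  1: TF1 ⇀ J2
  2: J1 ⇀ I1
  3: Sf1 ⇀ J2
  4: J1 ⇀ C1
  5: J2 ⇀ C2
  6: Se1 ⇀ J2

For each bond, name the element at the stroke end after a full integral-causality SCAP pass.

β3 stroke→Sf1  (Sf1: flow source, stroke at near end)
β6 stroke→J2  (Se1 (Se) sets effort on bond)
β1 stroke→J2  (1-jn J2 has f-setter on 3)
β5 stroke→J2  (common-f at J2 fixed by 3)
β0 stroke→TF1  (TF1: transformer flips bond 1)
β2 stroke→I1  (I1: I, integral causality)
β4 stroke→J1  (J1 needs exactly one e-in)

#0 →TF1
#1 →J2
#2 →I1
#3 →Sf1
#4 →J1
#5 →J2
#6 →J2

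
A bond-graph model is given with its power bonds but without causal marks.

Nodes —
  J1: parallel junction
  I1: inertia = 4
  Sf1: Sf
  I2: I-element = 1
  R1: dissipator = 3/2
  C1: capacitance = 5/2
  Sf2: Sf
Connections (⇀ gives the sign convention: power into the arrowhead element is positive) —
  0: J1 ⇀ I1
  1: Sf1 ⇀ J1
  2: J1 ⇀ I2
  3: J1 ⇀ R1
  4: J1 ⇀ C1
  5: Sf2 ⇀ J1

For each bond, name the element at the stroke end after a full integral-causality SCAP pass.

bond 0 stroke→I1
bond 1 stroke→Sf1
bond 2 stroke→I2
bond 3 stroke→R1
bond 4 stroke→J1
bond 5 stroke→Sf2

#1 →Sf1  (source Sf1 imposes f)
#5 →Sf2  (Sf2: flow source, stroke at near end)
#0 →I1  (prefer integral on I1)
#2 →I2  (I2 outputs flow p/I2)
#4 →J1  (C1 integral (e out))
#3 →R1  (J1 effort already set via bond 4)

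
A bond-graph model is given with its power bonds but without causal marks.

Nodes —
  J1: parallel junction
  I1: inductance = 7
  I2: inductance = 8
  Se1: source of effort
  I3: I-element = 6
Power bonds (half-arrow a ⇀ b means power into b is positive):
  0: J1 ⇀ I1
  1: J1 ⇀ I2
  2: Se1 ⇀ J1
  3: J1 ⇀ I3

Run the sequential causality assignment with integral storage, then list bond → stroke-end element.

b0 stroke at I1
b1 stroke at I2
b2 stroke at J1
b3 stroke at I3

β2 stroke→J1  (source Se1 imposes e)
β0 stroke→I1  (J1 effort already set via bond 2)
β1 stroke→I2  (J1: bond 2 brought effort, rest push out)
β3 stroke→I3  (J1 effort already set via bond 2)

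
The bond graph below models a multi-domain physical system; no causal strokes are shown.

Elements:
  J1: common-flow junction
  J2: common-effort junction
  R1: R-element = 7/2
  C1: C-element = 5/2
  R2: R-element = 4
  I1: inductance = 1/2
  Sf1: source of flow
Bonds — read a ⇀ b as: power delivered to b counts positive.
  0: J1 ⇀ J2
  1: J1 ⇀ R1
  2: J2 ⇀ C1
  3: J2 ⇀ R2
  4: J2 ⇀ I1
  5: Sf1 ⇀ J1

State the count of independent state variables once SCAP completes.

b5 stroke at Sf1  (source Sf1 imposes f)
b0 stroke at J1  (common-f at J1 fixed by 5)
b1 stroke at J1  (J1 flow already set via bond 5)
b2 stroke at J2  (C1 outputs effort q/C1)
b3 stroke at R2  (J2 effort already set via bond 2)
b4 stroke at I1  (common-e at J2 fixed by 2)

2  (C1, I1 all integral)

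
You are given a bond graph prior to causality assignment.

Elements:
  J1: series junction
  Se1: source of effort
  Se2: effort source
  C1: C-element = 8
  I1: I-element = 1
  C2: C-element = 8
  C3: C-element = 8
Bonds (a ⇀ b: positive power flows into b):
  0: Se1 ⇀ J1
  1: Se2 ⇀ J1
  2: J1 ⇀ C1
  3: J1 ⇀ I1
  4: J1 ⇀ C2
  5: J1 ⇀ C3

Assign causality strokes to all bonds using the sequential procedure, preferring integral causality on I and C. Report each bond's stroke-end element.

#0 →J1
#1 →J1
#2 →J1
#3 →I1
#4 →J1
#5 →J1

b0 →J1  (Se1 fixes effort; stroke away)
b1 →J1  (Se2: effort source, stroke at far end)
b2 →J1  (prefer integral on C1)
b3 →I1  (prefer integral on I1)
b4 →J1  (J1 flow already set via bond 3)
b5 →J1  (J1 flow already set via bond 3)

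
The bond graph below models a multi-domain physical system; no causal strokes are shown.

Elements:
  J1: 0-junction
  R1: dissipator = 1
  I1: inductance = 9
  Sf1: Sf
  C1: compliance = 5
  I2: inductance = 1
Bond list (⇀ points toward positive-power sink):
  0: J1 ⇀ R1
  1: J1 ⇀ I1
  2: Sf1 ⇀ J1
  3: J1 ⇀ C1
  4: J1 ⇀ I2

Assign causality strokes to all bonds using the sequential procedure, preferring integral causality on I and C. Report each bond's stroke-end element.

#0 stroke→R1
#1 stroke→I1
#2 stroke→Sf1
#3 stroke→J1
#4 stroke→I2

#2 stroke at Sf1  (Sf1: flow source, stroke at near end)
#1 stroke at I1  (I1 outputs flow p/I1)
#3 stroke at J1  (C1 integral (e out))
#0 stroke at R1  (common-e at J1 fixed by 3)
#4 stroke at I2  (J1 effort already set via bond 3)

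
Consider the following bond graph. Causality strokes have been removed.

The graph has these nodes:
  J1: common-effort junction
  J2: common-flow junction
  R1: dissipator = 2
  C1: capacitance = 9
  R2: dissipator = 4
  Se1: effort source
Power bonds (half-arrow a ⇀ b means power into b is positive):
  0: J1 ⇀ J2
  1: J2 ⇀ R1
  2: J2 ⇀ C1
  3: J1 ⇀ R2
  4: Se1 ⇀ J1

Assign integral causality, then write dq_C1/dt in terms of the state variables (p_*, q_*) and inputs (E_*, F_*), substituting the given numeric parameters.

#4 |J1  (Se1: effort source, stroke at far end)
#0 |J2  (J1: bond 4 brought effort, rest push out)
#3 |R2  (J1: bond 4 brought effort, rest push out)
#2 |J2  (C1 outputs effort q/C1)
#1 |R1  (J2 needs exactly one f-in)

dq_C1/dt = E_Se1/2 - q_C1/18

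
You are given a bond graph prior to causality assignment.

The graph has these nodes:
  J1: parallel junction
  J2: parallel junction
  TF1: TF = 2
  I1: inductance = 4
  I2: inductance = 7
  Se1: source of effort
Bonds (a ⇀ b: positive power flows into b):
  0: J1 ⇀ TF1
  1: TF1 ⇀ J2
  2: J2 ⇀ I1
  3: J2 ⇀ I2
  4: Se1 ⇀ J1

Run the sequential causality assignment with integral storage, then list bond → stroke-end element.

bond 0 |TF1
bond 1 |J2
bond 2 |I1
bond 3 |I2
bond 4 |J1

bond 4 |J1  (Se1 (Se) sets effort on bond)
bond 0 |TF1  (0-jn J1 has e-setter on 4)
bond 1 |J2  (through TF1, causality passes straight; one stroke at TF1)
bond 2 |I1  (J2: bond 1 brought effort, rest push out)
bond 3 |I2  (J2 effort already set via bond 1)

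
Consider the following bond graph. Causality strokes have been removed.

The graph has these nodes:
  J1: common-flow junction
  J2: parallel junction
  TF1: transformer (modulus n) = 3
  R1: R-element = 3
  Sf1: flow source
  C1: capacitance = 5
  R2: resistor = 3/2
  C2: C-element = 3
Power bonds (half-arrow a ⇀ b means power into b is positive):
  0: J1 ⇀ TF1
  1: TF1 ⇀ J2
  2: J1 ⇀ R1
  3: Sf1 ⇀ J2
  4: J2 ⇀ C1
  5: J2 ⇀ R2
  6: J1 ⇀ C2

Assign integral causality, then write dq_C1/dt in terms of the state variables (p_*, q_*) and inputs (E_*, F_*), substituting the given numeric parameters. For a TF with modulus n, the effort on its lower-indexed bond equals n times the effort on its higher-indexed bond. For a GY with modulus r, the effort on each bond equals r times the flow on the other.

dq_C1/dt = F_Sf1 - 11*q_C1/15 - q_C2/3

b3 |Sf1  (Sf1 fixes flow; stroke at Sf1)
b4 |J2  (C1: C, integral causality)
b1 |TF1  (common-e at J2 fixed by 4)
b5 |R2  (common-e at J2 fixed by 4)
b0 |J1  (through TF1, causality passes straight; one stroke at TF1)
b6 |J1  (C2: C, integral causality)
b2 |R1  (J1 needs exactly one f-in)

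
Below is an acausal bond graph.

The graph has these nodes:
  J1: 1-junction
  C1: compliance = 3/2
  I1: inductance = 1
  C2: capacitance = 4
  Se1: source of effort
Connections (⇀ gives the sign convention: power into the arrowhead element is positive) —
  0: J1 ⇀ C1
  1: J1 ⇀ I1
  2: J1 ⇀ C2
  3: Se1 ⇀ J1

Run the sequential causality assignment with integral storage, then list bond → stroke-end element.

bond 3 stroke at J1  (Se1: effort source, stroke at far end)
bond 0 stroke at J1  (C1: C, integral causality)
bond 1 stroke at I1  (I1 integral (f out))
bond 2 stroke at J1  (J1 flow already set via bond 1)

β0 stroke at J1
β1 stroke at I1
β2 stroke at J1
β3 stroke at J1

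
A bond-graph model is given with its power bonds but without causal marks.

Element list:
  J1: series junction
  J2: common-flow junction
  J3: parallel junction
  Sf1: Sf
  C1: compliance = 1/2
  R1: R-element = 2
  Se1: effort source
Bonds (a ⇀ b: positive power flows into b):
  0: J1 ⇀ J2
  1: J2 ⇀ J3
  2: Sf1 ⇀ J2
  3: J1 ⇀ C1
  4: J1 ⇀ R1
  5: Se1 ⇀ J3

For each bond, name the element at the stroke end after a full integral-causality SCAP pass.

#0 →J2
#1 →J2
#2 →Sf1
#3 →J1
#4 →J1
#5 →J3

b2 |Sf1  (source Sf1 imposes f)
b5 |J3  (source Se1 imposes e)
b0 |J2  (1-jn J2 has f-setter on 2)
b1 |J2  (1-jn J2 has f-setter on 2)
b3 |J1  (J1: bond 0 brought flow, rest push out)
b4 |J1  (common-f at J1 fixed by 0)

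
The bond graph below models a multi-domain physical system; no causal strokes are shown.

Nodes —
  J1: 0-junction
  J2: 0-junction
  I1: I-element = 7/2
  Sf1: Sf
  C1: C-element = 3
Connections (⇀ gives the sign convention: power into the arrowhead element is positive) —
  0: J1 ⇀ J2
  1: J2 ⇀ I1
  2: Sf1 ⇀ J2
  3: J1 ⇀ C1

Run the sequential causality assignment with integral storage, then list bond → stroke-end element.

bond 2 stroke at Sf1  (Sf1: flow source, stroke at near end)
bond 1 stroke at I1  (I1: I, integral causality)
bond 0 stroke at J2  (J2: last free bond brings effort in)
bond 3 stroke at J1  (J1 needs exactly one e-in)

bond 0 |J2
bond 1 |I1
bond 2 |Sf1
bond 3 |J1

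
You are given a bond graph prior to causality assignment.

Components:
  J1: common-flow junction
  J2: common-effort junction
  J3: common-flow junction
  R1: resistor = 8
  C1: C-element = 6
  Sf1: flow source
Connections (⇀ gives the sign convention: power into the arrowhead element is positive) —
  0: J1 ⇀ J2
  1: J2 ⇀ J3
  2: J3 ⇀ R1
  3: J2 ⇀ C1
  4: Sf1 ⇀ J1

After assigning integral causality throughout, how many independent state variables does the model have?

1  (C1 all integral)

β4 →Sf1  (Sf1 (Sf) sets flow on bond)
β0 →J1  (J1 flow already set via bond 4)
β3 →J2  (C1: C, integral causality)
β1 →J3  (0-jn J2 has e-setter on 3)
β2 →R1  (closing 1-jn rule on J3)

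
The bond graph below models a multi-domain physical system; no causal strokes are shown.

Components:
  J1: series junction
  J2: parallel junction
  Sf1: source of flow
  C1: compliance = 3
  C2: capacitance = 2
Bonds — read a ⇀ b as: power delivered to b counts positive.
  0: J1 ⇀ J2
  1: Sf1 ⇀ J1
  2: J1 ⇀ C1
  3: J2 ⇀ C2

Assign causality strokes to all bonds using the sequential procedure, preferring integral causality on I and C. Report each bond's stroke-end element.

β1 →Sf1  (Sf1 fixes flow; stroke at Sf1)
β0 →J1  (common-f at J1 fixed by 1)
β2 →J1  (J1 flow already set via bond 1)
β3 →J2  (closing 0-jn rule on J2)

bond 0 stroke at J1
bond 1 stroke at Sf1
bond 2 stroke at J1
bond 3 stroke at J2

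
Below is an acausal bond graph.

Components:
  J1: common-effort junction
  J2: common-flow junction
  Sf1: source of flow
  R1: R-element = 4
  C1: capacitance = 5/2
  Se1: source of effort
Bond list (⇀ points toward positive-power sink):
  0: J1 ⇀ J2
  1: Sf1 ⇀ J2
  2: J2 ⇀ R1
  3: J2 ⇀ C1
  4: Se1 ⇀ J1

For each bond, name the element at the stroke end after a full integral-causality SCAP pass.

β0 stroke→J2
β1 stroke→Sf1
β2 stroke→J2
β3 stroke→J2
β4 stroke→J1

b1 |Sf1  (Sf1: flow source, stroke at near end)
b4 |J1  (Se1 (Se) sets effort on bond)
b0 |J2  (J1 effort already set via bond 4)
b2 |J2  (J2 flow already set via bond 1)
b3 |J2  (J2 flow already set via bond 1)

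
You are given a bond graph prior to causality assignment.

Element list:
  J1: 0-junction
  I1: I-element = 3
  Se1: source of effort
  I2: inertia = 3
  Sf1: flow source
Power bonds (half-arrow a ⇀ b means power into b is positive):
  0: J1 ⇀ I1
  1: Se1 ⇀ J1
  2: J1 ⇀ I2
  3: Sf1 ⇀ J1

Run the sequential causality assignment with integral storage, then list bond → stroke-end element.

b0 |I1
b1 |J1
b2 |I2
b3 |Sf1

β1 |J1  (Se1 fixes effort; stroke away)
β3 |Sf1  (Sf1: flow source, stroke at near end)
β0 |I1  (J1 effort already set via bond 1)
β2 |I2  (common-e at J1 fixed by 1)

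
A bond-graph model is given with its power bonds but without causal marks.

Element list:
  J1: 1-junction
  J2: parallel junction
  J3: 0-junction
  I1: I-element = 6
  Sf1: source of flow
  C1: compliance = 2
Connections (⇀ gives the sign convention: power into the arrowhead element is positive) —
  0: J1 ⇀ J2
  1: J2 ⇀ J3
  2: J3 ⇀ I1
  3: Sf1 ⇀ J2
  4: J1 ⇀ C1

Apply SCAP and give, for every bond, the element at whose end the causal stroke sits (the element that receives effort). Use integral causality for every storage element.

#3 stroke→Sf1  (Sf1: flow source, stroke at near end)
#2 stroke→I1  (I1 outputs flow p/I1)
#1 stroke→J3  (only one effort-in slot at J3)
#0 stroke→J2  (J2 needs exactly one e-in)
#4 stroke→J1  (1-jn J1 has f-setter on 0)

#0 →J2
#1 →J3
#2 →I1
#3 →Sf1
#4 →J1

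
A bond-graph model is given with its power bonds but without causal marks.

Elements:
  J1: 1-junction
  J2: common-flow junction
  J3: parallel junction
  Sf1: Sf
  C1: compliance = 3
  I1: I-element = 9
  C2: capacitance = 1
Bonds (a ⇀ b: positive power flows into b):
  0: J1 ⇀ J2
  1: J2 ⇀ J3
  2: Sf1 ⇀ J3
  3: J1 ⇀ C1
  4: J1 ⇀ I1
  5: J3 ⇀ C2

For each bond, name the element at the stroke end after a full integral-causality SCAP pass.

bond 0 stroke at J1
bond 1 stroke at J2
bond 2 stroke at Sf1
bond 3 stroke at J1
bond 4 stroke at I1
bond 5 stroke at J3

bond 2 →Sf1  (source Sf1 imposes f)
bond 3 →J1  (C1 outputs effort q/C1)
bond 4 →I1  (prefer integral on I1)
bond 0 →J1  (common-f at J1 fixed by 4)
bond 1 →J2  (J2: bond 0 brought flow, rest push out)
bond 5 →J3  (only one effort-in slot at J3)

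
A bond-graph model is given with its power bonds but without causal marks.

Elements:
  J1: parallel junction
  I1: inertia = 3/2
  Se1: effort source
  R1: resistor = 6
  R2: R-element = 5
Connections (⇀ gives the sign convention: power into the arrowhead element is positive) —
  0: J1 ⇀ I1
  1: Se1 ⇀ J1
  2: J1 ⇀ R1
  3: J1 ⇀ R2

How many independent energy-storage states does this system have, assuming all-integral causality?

#1 stroke at J1  (Se1 (Se) sets effort on bond)
#0 stroke at I1  (J1 effort already set via bond 1)
#2 stroke at R1  (J1 effort already set via bond 1)
#3 stroke at R2  (0-jn J1 has e-setter on 1)

1  (I1 all integral)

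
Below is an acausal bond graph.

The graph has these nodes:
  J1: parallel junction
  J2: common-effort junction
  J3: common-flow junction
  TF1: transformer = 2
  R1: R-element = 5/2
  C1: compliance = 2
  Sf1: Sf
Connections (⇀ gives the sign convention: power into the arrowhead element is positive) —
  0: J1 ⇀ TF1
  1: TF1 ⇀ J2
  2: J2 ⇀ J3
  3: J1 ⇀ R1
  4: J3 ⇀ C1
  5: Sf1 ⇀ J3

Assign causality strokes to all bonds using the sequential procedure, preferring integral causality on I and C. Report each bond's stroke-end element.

β5 |Sf1  (source Sf1 imposes f)
β2 |J3  (J3 flow already set via bond 5)
β4 |J3  (1-jn J3 has f-setter on 5)
β1 |J2  (J2 needs exactly one e-in)
β0 |TF1  (TF1 one-in-one-out from 1)
β3 |J1  (closing 0-jn rule on J1)

b0 →TF1
b1 →J2
b2 →J3
b3 →J1
b4 →J3
b5 →Sf1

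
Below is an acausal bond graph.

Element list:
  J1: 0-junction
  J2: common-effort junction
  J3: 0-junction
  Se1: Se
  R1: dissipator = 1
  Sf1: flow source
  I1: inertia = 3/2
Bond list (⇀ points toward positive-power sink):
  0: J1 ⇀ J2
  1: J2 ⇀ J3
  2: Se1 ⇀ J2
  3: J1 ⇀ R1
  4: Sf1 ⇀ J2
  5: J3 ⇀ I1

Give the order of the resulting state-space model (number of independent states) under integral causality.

1  (I1 all integral)

b2 stroke→J2  (Se1 fixes effort; stroke away)
b4 stroke→Sf1  (source Sf1 imposes f)
b0 stroke→J1  (J2 effort already set via bond 2)
b1 stroke→J3  (J2: bond 2 brought effort, rest push out)
b5 stroke→I1  (J3: bond 1 brought effort, rest push out)
b3 stroke→R1  (common-e at J1 fixed by 0)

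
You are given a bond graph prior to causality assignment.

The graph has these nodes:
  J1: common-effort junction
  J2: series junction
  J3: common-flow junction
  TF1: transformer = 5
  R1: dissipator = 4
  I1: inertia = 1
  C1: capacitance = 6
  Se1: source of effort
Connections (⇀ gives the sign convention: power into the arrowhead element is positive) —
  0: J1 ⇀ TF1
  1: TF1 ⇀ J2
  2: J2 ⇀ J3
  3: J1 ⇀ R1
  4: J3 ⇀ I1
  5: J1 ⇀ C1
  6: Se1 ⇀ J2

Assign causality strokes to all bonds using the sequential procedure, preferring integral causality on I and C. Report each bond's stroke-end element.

β6 |J2  (Se1 (Se) sets effort on bond)
β4 |I1  (I1 outputs flow p/I1)
β2 |J3  (J3: bond 4 brought flow, rest push out)
β1 |J2  (J2 flow already set via bond 2)
β0 |TF1  (TF1 one-in-one-out from 1)
β5 |J1  (C1 integral (e out))
β3 |R1  (J1: bond 5 brought effort, rest push out)

#0 |TF1
#1 |J2
#2 |J3
#3 |R1
#4 |I1
#5 |J1
#6 |J2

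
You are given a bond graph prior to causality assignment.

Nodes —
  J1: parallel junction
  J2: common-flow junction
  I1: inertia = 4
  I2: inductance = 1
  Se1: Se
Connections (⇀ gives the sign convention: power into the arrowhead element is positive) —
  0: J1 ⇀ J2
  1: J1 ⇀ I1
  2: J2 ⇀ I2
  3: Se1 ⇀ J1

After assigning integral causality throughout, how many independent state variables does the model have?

#3 stroke at J1  (Se1 (Se) sets effort on bond)
#0 stroke at J2  (common-e at J1 fixed by 3)
#1 stroke at I1  (J1: bond 3 brought effort, rest push out)
#2 stroke at I2  (only one flow-in slot at J2)

2  (I1, I2 all integral)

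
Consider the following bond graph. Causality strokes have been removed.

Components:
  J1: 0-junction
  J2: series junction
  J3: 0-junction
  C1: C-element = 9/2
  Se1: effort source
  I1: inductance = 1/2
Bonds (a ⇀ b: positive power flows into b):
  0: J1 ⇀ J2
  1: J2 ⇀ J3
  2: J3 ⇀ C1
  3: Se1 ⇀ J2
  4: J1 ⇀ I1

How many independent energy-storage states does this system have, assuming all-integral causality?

β3 |J2  (Se1 fixes effort; stroke away)
β2 |J3  (C1 integral (e out))
β1 |J2  (common-e at J3 fixed by 2)
β0 |J1  (only one flow-in slot at J2)
β4 |I1  (J1 effort already set via bond 0)

2  (C1, I1 all integral)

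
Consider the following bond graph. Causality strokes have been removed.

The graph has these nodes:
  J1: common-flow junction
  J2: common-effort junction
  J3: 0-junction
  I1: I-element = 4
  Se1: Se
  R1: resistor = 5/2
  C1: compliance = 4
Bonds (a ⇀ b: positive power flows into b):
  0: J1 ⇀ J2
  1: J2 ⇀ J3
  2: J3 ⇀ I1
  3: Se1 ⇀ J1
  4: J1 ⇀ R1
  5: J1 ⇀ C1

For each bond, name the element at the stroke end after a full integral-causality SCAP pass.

bond 3 |J1  (Se1 fixes effort; stroke away)
bond 2 |I1  (I1 integral (f out))
bond 1 |J3  (J3 needs exactly one e-in)
bond 0 |J2  (J2: last free bond brings effort in)
bond 4 |J1  (J1 flow already set via bond 0)
bond 5 |J1  (1-jn J1 has f-setter on 0)

β0 stroke at J2
β1 stroke at J3
β2 stroke at I1
β3 stroke at J1
β4 stroke at J1
β5 stroke at J1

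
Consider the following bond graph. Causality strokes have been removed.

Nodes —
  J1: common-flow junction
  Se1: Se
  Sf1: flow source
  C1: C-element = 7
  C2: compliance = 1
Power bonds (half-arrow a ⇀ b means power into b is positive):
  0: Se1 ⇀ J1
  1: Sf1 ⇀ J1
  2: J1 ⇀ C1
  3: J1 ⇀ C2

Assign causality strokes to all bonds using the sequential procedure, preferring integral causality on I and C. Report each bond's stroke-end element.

#0 stroke at J1  (Se1 fixes effort; stroke away)
#1 stroke at Sf1  (Sf1 fixes flow; stroke at Sf1)
#2 stroke at J1  (J1 flow already set via bond 1)
#3 stroke at J1  (1-jn J1 has f-setter on 1)

b0 |J1
b1 |Sf1
b2 |J1
b3 |J1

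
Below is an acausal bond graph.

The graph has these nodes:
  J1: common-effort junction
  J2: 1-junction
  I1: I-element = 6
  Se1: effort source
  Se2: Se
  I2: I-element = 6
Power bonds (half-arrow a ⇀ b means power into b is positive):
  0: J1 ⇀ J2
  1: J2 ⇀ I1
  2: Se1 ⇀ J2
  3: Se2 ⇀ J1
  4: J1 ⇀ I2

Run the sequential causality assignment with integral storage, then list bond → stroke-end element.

bond 0 →J2
bond 1 →I1
bond 2 →J2
bond 3 →J1
bond 4 →I2

b2 |J2  (Se1 fixes effort; stroke away)
b3 |J1  (Se2: effort source, stroke at far end)
b0 |J2  (common-e at J1 fixed by 3)
b4 |I2  (common-e at J1 fixed by 3)
b1 |I1  (J2 needs exactly one f-in)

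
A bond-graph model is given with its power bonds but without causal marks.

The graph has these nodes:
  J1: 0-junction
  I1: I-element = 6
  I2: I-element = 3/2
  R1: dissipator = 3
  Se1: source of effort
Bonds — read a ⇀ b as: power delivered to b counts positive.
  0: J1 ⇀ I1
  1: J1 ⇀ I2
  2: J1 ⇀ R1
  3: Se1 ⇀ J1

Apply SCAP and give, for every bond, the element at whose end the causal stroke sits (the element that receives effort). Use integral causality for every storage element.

#0 |I1
#1 |I2
#2 |R1
#3 |J1

β3 stroke at J1  (Se1 (Se) sets effort on bond)
β0 stroke at I1  (0-jn J1 has e-setter on 3)
β1 stroke at I2  (J1: bond 3 brought effort, rest push out)
β2 stroke at R1  (0-jn J1 has e-setter on 3)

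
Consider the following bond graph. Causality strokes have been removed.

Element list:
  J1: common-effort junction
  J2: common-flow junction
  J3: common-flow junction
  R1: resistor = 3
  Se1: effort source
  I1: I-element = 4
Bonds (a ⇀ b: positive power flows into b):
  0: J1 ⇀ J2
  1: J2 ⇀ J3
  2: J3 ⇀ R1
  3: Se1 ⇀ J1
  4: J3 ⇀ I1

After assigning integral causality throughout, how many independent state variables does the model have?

β3 stroke at J1  (Se1: effort source, stroke at far end)
β0 stroke at J2  (0-jn J1 has e-setter on 3)
β1 stroke at J3  (only one flow-in slot at J2)
β4 stroke at I1  (I1: I, integral causality)
β2 stroke at J3  (common-f at J3 fixed by 4)

1  (I1 all integral)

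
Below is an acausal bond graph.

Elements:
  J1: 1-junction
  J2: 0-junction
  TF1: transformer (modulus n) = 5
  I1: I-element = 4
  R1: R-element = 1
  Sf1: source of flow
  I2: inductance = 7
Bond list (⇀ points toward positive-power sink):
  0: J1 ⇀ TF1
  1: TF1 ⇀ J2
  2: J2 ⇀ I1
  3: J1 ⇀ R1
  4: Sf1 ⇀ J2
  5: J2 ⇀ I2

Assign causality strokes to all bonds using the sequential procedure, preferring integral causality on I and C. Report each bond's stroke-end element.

β4 stroke→Sf1  (Sf1 fixes flow; stroke at Sf1)
β2 stroke→I1  (prefer integral on I1)
β5 stroke→I2  (I2 outputs flow p/I2)
β1 stroke→J2  (J2: last free bond brings effort in)
β0 stroke→TF1  (through TF1, causality passes straight; one stroke at TF1)
β3 stroke→J1  (1-jn J1 has f-setter on 0)

β0 stroke→TF1
β1 stroke→J2
β2 stroke→I1
β3 stroke→J1
β4 stroke→Sf1
β5 stroke→I2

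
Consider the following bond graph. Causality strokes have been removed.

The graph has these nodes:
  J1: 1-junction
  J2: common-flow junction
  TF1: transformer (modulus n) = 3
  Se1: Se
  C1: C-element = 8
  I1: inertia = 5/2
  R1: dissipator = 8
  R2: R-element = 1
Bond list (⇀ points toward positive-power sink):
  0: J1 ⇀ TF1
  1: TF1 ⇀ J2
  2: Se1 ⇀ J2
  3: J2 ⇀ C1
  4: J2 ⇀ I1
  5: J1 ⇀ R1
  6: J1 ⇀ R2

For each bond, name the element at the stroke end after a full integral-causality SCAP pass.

bond 0 stroke→TF1
bond 1 stroke→J2
bond 2 stroke→J2
bond 3 stroke→J2
bond 4 stroke→I1
bond 5 stroke→J1
bond 6 stroke→J1

b2 stroke→J2  (Se1 (Se) sets effort on bond)
b3 stroke→J2  (C1 outputs effort q/C1)
b4 stroke→I1  (I1: I, integral causality)
b1 stroke→J2  (J2: bond 4 brought flow, rest push out)
b0 stroke→TF1  (TF1: transformer flips bond 1)
b5 stroke→J1  (J1 flow already set via bond 0)
b6 stroke→J1  (J1 flow already set via bond 0)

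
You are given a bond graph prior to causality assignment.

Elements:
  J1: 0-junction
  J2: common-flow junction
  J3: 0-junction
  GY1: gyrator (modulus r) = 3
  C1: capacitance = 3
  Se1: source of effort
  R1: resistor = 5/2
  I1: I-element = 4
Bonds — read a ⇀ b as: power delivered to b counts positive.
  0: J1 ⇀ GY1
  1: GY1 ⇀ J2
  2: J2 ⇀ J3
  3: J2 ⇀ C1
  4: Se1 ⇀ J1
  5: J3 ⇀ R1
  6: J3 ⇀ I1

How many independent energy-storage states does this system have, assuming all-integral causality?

bond 4 →J1  (Se1 (Se) sets effort on bond)
bond 0 →GY1  (common-e at J1 fixed by 4)
bond 1 →GY1  (GY1: gyrator matches bond 0)
bond 2 →J2  (common-f at J2 fixed by 1)
bond 3 →J2  (J2 flow already set via bond 1)
bond 6 →I1  (I1 integral (f out))
bond 5 →J3  (J3 needs exactly one e-in)

2  (C1, I1 all integral)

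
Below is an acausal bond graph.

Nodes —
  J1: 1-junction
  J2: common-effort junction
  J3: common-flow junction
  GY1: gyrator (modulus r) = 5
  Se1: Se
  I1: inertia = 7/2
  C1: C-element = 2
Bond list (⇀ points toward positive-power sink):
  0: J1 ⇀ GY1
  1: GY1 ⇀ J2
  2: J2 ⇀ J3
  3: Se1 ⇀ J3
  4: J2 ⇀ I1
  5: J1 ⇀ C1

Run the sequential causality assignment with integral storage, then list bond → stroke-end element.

#0 stroke→GY1
#1 stroke→GY1
#2 stroke→J2
#3 stroke→J3
#4 stroke→I1
#5 stroke→J1

#3 |J3  (Se1: effort source, stroke at far end)
#2 |J2  (J3 needs exactly one f-in)
#1 |GY1  (0-jn J2 has e-setter on 2)
#4 |I1  (0-jn J2 has e-setter on 2)
#0 |GY1  (through GY1, causality inverts; strokes same side of GY1)
#5 |J1  (J1 flow already set via bond 0)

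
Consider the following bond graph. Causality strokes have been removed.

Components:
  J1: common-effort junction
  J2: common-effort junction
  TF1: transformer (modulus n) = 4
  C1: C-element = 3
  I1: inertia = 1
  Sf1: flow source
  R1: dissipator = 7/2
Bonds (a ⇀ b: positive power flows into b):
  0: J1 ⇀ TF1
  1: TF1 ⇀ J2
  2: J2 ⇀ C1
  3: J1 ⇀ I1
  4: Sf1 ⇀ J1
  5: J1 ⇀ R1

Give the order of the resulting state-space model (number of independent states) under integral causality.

#4 stroke→Sf1  (Sf1 (Sf) sets flow on bond)
#2 stroke→J2  (C1: C, integral causality)
#1 stroke→TF1  (common-e at J2 fixed by 2)
#0 stroke→J1  (through TF1, causality passes straight; one stroke at TF1)
#3 stroke→I1  (J1: bond 0 brought effort, rest push out)
#5 stroke→R1  (J1: bond 0 brought effort, rest push out)

2  (C1, I1 all integral)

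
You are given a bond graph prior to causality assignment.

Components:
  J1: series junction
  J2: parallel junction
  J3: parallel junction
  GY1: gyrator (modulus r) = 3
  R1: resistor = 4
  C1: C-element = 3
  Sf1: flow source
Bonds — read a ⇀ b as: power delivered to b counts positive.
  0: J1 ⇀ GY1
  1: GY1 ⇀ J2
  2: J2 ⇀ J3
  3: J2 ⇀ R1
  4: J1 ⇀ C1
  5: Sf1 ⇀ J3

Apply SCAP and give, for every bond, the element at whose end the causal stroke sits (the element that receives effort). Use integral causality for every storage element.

bond 5 →Sf1  (Sf1 (Sf) sets flow on bond)
bond 2 →J3  (only one effort-in slot at J3)
bond 4 →J1  (C1 outputs effort q/C1)
bond 0 →GY1  (only one flow-in slot at J1)
bond 1 →GY1  (GY1: gyrator matches bond 0)
bond 3 →J2  (closing 0-jn rule on J2)

β0 |GY1
β1 |GY1
β2 |J3
β3 |J2
β4 |J1
β5 |Sf1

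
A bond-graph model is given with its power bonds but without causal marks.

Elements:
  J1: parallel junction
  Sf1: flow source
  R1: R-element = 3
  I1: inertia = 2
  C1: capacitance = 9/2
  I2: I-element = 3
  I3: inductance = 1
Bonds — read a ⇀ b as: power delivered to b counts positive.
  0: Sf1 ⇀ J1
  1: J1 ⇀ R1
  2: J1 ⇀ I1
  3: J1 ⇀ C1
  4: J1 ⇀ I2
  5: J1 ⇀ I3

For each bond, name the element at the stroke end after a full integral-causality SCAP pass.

β0 stroke at Sf1
β1 stroke at R1
β2 stroke at I1
β3 stroke at J1
β4 stroke at I2
β5 stroke at I3

bond 0 →Sf1  (Sf1: flow source, stroke at near end)
bond 2 →I1  (prefer integral on I1)
bond 3 →J1  (C1: C, integral causality)
bond 1 →R1  (J1 effort already set via bond 3)
bond 4 →I2  (common-e at J1 fixed by 3)
bond 5 →I3  (J1 effort already set via bond 3)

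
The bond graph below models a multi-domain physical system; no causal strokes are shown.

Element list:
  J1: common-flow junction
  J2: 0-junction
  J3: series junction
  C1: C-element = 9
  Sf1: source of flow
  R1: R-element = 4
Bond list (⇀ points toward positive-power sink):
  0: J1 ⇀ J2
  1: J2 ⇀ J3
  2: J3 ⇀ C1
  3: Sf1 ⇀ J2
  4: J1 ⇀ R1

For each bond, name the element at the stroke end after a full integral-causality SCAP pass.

b0 →J1
b1 →J2
b2 →J3
b3 →Sf1
b4 →R1

#3 stroke→Sf1  (Sf1 (Sf) sets flow on bond)
#2 stroke→J3  (C1: C, integral causality)
#1 stroke→J2  (J3: last free bond brings flow in)
#0 stroke→J1  (J2 effort already set via bond 1)
#4 stroke→R1  (J1: last free bond brings flow in)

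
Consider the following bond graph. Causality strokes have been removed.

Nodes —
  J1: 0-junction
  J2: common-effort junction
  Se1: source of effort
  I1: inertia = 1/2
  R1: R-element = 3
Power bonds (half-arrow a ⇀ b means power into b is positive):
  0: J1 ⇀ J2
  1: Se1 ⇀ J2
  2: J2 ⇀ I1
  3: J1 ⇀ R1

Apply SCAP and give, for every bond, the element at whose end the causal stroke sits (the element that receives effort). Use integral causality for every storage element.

b0 stroke at J1
b1 stroke at J2
b2 stroke at I1
b3 stroke at R1

b1 |J2  (Se1: effort source, stroke at far end)
b0 |J1  (0-jn J2 has e-setter on 1)
b2 |I1  (0-jn J2 has e-setter on 1)
b3 |R1  (J1 effort already set via bond 0)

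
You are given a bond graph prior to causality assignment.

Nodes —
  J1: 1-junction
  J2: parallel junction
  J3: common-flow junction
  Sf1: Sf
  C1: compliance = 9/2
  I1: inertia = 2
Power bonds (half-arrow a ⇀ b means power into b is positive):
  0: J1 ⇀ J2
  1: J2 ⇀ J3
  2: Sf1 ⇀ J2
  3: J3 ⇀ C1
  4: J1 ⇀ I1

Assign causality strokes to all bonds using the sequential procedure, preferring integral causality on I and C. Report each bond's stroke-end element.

β2 stroke at Sf1  (Sf1 (Sf) sets flow on bond)
β3 stroke at J3  (C1 integral (e out))
β1 stroke at J2  (closing 1-jn rule on J3)
β0 stroke at J1  (0-jn J2 has e-setter on 1)
β4 stroke at I1  (only one flow-in slot at J1)

β0 →J1
β1 →J2
β2 →Sf1
β3 →J3
β4 →I1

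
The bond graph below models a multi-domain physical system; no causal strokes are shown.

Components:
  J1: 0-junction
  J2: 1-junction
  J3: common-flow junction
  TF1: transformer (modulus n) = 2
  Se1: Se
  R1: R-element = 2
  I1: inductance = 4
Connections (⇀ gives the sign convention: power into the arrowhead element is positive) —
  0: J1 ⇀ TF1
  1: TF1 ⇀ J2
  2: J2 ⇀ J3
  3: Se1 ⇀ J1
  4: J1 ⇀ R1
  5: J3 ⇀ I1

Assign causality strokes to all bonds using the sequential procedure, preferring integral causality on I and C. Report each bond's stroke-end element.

#3 stroke→J1  (source Se1 imposes e)
#0 stroke→TF1  (0-jn J1 has e-setter on 3)
#4 stroke→R1  (0-jn J1 has e-setter on 3)
#1 stroke→J2  (through TF1, causality passes straight; one stroke at TF1)
#2 stroke→J3  (closing 1-jn rule on J2)
#5 stroke→I1  (only one flow-in slot at J3)

b0 |TF1
b1 |J2
b2 |J3
b3 |J1
b4 |R1
b5 |I1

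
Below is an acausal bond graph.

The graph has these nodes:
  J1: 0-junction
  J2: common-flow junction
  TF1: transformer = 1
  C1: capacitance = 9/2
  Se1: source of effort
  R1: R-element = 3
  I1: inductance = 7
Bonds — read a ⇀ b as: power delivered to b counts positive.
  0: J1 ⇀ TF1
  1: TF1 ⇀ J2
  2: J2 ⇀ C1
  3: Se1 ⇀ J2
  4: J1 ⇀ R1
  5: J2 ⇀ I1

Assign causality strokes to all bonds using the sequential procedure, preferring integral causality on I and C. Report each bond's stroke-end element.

b3 |J2  (source Se1 imposes e)
b2 |J2  (C1: C, integral causality)
b5 |I1  (prefer integral on I1)
b1 |J2  (J2 flow already set via bond 5)
b0 |TF1  (TF1: transformer flips bond 1)
b4 |J1  (closing 0-jn rule on J1)

β0 →TF1
β1 →J2
β2 →J2
β3 →J2
β4 →J1
β5 →I1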